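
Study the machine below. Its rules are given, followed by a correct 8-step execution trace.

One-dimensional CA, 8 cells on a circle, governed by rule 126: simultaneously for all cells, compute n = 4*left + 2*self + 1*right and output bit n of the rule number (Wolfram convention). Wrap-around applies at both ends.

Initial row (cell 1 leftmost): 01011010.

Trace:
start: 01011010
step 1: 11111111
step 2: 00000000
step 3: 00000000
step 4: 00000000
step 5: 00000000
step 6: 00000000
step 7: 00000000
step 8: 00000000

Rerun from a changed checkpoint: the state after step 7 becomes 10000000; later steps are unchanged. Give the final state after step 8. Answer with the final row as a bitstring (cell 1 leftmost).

11000001

state after step 7 := 10000000
step 8: 11000001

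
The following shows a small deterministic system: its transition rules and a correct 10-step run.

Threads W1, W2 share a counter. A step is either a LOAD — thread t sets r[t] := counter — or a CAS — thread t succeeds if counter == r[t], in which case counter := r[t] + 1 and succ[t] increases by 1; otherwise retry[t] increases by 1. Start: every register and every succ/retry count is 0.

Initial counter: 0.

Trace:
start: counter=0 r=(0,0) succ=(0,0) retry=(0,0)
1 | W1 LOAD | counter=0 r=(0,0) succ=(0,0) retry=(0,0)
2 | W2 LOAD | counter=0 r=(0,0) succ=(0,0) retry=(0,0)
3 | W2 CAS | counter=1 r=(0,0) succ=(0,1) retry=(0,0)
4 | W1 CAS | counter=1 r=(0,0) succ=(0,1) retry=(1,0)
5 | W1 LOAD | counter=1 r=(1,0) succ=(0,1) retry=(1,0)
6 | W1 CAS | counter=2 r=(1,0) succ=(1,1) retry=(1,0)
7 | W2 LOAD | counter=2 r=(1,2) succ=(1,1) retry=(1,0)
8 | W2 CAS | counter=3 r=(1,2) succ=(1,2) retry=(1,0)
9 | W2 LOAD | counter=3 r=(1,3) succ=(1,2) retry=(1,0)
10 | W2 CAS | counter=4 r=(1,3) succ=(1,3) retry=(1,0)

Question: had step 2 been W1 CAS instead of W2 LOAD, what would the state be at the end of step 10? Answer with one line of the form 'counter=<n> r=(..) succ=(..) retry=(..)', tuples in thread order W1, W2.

counter=4 r=(1,3) succ=(2,2) retry=(1,1)

(re-executing from step 2 with the substitution; state before step 2: counter=0 r=(0,0) succ=(0,0) retry=(0,0))
2 | W1 CAS | counter=1 r=(0,0) succ=(1,0) retry=(0,0)
3 | W2 CAS | counter=1 r=(0,0) succ=(1,0) retry=(0,1)
4 | W1 CAS | counter=1 r=(0,0) succ=(1,0) retry=(1,1)
5 | W1 LOAD | counter=1 r=(1,0) succ=(1,0) retry=(1,1)
6 | W1 CAS | counter=2 r=(1,0) succ=(2,0) retry=(1,1)
7 | W2 LOAD | counter=2 r=(1,2) succ=(2,0) retry=(1,1)
8 | W2 CAS | counter=3 r=(1,2) succ=(2,1) retry=(1,1)
9 | W2 LOAD | counter=3 r=(1,3) succ=(2,1) retry=(1,1)
10 | W2 CAS | counter=4 r=(1,3) succ=(2,2) retry=(1,1)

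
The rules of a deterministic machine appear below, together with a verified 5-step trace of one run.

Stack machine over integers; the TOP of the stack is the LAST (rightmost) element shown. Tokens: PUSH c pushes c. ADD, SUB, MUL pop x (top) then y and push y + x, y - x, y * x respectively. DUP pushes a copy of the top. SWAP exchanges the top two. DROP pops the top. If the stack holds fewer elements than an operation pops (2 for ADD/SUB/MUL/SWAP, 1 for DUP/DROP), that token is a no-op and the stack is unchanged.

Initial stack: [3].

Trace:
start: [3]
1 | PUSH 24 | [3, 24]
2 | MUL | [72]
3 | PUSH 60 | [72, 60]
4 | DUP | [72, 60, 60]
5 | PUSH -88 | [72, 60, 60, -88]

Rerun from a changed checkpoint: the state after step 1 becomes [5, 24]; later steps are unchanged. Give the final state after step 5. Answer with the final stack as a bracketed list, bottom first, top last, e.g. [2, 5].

state after step 1 := [5, 24]
2 | MUL | [120]
3 | PUSH 60 | [120, 60]
4 | DUP | [120, 60, 60]
5 | PUSH -88 | [120, 60, 60, -88]

[120, 60, 60, -88]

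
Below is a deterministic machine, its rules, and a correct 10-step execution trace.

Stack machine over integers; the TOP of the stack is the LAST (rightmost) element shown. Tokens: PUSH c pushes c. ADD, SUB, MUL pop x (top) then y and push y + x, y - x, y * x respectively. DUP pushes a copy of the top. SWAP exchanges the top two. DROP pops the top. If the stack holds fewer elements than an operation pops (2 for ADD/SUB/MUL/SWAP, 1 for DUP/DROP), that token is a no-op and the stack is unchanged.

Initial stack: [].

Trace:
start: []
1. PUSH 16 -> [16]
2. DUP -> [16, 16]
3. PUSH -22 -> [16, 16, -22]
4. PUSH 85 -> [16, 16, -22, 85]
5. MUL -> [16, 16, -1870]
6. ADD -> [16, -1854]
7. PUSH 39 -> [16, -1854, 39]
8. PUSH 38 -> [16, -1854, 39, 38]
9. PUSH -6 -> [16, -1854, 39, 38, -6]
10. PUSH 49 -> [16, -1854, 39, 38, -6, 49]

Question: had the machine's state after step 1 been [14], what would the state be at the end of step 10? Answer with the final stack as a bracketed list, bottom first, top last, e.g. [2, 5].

[14, -1856, 39, 38, -6, 49]

state after step 1 := [14]
2. DUP -> [14, 14]
3. PUSH -22 -> [14, 14, -22]
4. PUSH 85 -> [14, 14, -22, 85]
5. MUL -> [14, 14, -1870]
6. ADD -> [14, -1856]
7. PUSH 39 -> [14, -1856, 39]
8. PUSH 38 -> [14, -1856, 39, 38]
9. PUSH -6 -> [14, -1856, 39, 38, -6]
10. PUSH 49 -> [14, -1856, 39, 38, -6, 49]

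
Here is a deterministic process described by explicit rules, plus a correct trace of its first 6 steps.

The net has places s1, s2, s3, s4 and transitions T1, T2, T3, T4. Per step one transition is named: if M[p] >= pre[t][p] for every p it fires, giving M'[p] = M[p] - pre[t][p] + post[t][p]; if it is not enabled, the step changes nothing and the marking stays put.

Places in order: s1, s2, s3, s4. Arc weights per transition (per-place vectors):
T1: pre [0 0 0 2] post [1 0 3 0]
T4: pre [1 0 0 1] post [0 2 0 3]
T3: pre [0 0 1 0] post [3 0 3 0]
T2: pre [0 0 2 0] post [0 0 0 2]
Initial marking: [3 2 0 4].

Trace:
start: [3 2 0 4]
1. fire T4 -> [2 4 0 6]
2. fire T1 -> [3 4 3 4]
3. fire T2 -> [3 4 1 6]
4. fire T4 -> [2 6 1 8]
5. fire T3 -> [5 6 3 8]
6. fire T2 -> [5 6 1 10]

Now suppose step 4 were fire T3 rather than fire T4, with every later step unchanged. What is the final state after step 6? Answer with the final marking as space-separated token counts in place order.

(re-executing from step 4 with the substitution; state before step 4: [3 4 1 6])
4. fire T3 -> [6 4 3 6]
5. fire T3 -> [9 4 5 6]
6. fire T2 -> [9 4 3 8]

9 4 3 8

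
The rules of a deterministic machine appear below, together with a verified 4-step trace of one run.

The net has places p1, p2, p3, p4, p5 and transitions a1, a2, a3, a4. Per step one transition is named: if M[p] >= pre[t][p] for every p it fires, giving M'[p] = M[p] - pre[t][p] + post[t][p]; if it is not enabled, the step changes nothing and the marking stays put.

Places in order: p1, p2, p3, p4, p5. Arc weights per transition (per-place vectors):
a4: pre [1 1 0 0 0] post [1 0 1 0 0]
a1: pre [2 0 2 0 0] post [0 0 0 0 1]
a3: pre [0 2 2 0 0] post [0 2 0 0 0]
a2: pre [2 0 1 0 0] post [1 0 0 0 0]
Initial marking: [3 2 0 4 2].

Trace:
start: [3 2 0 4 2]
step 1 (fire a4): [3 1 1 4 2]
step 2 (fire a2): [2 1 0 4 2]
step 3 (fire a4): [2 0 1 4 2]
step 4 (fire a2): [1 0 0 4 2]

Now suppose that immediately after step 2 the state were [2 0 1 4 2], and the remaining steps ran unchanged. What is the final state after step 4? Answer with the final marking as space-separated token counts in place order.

state after step 2 := [2 0 1 4 2]
step 3 (fire a4): [2 0 1 4 2]
step 4 (fire a2): [1 0 0 4 2]

1 0 0 4 2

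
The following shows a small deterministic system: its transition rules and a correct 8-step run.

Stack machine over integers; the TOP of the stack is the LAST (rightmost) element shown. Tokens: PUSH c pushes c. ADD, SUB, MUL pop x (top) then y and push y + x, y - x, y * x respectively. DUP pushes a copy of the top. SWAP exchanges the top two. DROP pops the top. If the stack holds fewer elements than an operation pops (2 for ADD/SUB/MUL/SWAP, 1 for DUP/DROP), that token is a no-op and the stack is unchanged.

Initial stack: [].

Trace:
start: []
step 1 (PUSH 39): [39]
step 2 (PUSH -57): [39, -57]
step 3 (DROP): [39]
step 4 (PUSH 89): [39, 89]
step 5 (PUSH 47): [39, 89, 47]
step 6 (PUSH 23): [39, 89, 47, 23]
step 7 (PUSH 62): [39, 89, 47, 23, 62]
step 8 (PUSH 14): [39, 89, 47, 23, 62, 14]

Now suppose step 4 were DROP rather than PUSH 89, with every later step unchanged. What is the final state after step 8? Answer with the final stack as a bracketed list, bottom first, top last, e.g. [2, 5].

(re-executing from step 4 with the substitution; state before step 4: [39])
step 4 (DROP): []
step 5 (PUSH 47): [47]
step 6 (PUSH 23): [47, 23]
step 7 (PUSH 62): [47, 23, 62]
step 8 (PUSH 14): [47, 23, 62, 14]

[47, 23, 62, 14]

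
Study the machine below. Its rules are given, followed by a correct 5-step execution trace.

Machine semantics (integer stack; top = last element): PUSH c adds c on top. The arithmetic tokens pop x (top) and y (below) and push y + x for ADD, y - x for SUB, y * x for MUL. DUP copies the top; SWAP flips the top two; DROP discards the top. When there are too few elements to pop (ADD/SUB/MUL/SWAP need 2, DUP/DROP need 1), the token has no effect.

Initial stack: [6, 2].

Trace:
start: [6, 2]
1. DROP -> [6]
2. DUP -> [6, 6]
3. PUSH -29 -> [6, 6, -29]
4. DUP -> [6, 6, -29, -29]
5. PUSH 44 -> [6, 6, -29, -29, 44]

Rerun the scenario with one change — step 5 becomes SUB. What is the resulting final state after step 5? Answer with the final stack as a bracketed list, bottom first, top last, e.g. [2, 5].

[6, 6, 0]

(re-executing from step 5 with the substitution; state before step 5: [6, 6, -29, -29])
5. SUB -> [6, 6, 0]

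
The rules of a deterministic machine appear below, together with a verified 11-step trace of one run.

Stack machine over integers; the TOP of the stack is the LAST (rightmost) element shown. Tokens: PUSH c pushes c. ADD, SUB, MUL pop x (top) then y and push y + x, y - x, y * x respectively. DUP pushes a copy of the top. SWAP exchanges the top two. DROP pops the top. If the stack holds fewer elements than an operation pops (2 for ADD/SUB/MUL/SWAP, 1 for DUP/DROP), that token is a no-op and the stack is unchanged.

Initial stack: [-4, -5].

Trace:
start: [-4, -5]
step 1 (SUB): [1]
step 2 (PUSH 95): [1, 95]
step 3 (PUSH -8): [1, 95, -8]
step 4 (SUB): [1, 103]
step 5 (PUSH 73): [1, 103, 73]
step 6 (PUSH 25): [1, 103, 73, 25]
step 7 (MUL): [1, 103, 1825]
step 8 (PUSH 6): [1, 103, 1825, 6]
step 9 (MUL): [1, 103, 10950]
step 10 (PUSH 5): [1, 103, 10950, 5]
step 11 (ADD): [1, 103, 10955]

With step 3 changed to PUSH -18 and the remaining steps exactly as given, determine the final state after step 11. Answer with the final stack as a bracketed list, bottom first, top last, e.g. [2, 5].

[1, 113, 10955]

(re-executing from step 3 with the substitution; state before step 3: [1, 95])
step 3 (PUSH -18): [1, 95, -18]
step 4 (SUB): [1, 113]
step 5 (PUSH 73): [1, 113, 73]
step 6 (PUSH 25): [1, 113, 73, 25]
step 7 (MUL): [1, 113, 1825]
step 8 (PUSH 6): [1, 113, 1825, 6]
step 9 (MUL): [1, 113, 10950]
step 10 (PUSH 5): [1, 113, 10950, 5]
step 11 (ADD): [1, 113, 10955]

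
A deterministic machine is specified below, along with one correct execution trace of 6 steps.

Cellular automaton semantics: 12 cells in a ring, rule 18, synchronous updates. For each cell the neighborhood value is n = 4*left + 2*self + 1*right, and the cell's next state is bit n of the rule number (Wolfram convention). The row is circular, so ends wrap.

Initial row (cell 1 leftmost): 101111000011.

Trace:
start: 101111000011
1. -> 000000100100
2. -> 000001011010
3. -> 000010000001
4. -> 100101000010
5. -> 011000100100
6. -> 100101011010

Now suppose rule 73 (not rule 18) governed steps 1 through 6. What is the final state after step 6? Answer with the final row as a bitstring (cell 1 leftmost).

100101011010

(re-executing steps 1..6 under rule 73; state before step 1: 101111000011)
1. -> 101001011010
2. -> 000000011000
3. -> 111111011011
4. -> 000001011010
5. -> 111100011000
6. -> 100101011010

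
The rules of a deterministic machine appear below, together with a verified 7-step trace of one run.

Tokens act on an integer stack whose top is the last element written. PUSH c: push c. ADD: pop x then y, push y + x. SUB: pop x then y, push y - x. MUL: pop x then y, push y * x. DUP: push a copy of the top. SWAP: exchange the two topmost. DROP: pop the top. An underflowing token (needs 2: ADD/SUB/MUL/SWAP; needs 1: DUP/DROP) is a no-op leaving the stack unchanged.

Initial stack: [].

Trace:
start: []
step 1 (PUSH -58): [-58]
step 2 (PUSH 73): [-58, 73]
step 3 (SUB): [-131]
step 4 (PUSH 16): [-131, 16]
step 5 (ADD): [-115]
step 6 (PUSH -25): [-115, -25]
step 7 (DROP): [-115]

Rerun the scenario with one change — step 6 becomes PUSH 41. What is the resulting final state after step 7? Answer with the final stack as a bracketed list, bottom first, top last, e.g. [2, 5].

[-115]

(re-executing from step 6 with the substitution; state before step 6: [-115])
step 6 (PUSH 41): [-115, 41]
step 7 (DROP): [-115]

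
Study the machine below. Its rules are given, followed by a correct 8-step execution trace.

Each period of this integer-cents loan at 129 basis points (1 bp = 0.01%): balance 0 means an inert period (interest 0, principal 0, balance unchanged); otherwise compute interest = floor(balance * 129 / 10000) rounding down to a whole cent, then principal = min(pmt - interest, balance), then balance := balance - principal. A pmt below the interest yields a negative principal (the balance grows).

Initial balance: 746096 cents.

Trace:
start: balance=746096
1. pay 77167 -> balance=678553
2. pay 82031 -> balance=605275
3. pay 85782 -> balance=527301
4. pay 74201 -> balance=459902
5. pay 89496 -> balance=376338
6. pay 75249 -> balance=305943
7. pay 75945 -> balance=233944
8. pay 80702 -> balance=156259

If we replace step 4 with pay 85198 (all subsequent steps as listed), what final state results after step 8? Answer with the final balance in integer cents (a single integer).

144685

(re-executing from step 4 with the substitution; state before step 4: balance=527301)
4. pay 85198 -> balance=448905
5. pay 89496 -> balance=365199
6. pay 75249 -> balance=294661
7. pay 75945 -> balance=222517
8. pay 80702 -> balance=144685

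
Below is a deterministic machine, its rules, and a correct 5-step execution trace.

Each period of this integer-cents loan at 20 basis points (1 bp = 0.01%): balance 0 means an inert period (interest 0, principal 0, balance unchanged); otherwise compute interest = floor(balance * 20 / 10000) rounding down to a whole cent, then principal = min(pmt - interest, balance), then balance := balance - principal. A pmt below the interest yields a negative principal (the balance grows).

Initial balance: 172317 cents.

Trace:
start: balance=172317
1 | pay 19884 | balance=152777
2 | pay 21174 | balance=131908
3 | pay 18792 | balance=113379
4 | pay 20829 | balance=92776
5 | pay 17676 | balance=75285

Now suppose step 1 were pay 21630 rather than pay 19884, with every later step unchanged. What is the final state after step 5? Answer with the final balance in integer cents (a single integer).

(re-executing from step 1 with the substitution; state before step 1: balance=172317)
1 | pay 21630 | balance=151031
2 | pay 21174 | balance=130159
3 | pay 18792 | balance=111627
4 | pay 20829 | balance=91021
5 | pay 17676 | balance=73527

73527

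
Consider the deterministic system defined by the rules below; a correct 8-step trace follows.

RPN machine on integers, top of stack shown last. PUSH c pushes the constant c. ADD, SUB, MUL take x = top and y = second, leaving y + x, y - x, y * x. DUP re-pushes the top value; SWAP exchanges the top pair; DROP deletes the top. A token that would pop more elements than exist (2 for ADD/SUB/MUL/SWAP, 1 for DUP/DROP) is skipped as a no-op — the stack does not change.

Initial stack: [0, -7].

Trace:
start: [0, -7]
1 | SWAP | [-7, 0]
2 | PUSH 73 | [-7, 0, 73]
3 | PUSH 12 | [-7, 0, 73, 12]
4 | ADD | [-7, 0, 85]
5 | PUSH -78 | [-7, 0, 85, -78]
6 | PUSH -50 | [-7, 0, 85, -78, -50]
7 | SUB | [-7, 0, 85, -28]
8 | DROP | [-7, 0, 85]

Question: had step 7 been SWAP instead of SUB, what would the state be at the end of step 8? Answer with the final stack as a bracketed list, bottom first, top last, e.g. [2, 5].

[-7, 0, 85, -50]

(re-executing from step 7 with the substitution; state before step 7: [-7, 0, 85, -78, -50])
7 | SWAP | [-7, 0, 85, -50, -78]
8 | DROP | [-7, 0, 85, -50]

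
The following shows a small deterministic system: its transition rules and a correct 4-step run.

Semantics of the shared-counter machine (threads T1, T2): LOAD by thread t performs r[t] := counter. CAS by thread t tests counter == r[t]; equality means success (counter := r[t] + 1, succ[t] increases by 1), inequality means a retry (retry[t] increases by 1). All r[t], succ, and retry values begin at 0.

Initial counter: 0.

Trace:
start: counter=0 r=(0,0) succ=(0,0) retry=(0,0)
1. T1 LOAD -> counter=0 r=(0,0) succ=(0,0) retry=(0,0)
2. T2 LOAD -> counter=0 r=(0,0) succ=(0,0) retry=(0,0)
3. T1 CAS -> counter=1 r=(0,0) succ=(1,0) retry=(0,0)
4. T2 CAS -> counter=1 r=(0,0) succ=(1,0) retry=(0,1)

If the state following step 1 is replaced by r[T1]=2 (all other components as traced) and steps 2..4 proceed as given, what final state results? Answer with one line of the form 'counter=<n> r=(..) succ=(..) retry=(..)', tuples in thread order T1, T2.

counter=1 r=(2,0) succ=(0,1) retry=(1,0)

state after step 1 := counter=0 r=(2,0) succ=(0,0) retry=(0,0)
2. T2 LOAD -> counter=0 r=(2,0) succ=(0,0) retry=(0,0)
3. T1 CAS -> counter=0 r=(2,0) succ=(0,0) retry=(1,0)
4. T2 CAS -> counter=1 r=(2,0) succ=(0,1) retry=(1,0)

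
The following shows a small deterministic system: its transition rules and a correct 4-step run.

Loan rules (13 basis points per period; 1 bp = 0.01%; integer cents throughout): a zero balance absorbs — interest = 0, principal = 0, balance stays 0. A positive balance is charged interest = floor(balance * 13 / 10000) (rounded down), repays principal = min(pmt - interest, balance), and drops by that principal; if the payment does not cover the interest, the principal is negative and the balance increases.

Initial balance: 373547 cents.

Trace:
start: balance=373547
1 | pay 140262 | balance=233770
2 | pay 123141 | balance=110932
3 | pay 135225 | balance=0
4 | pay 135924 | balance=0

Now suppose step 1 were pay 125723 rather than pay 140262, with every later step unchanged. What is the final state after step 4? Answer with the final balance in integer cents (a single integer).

0

(re-executing from step 1 with the substitution; state before step 1: balance=373547)
1 | pay 125723 | balance=248309
2 | pay 123141 | balance=125490
3 | pay 135225 | balance=0
4 | pay 135924 | balance=0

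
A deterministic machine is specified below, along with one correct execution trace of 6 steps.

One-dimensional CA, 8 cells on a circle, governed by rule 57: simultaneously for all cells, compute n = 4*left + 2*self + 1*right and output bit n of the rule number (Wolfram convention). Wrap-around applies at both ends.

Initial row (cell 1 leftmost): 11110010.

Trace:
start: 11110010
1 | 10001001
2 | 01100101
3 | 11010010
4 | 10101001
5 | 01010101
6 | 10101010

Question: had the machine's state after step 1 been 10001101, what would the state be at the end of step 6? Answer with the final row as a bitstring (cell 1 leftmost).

10110110

state after step 1 := 10001101
2 | 01101011
3 | 11010110
4 | 10101101
5 | 01011011
6 | 10110110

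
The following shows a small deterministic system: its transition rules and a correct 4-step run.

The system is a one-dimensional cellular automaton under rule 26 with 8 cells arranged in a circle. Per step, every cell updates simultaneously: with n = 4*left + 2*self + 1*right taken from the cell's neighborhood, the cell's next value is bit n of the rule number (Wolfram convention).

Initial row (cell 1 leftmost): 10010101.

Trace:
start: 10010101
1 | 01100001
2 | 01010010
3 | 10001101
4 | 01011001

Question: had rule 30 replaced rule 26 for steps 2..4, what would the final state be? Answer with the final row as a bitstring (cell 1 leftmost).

(re-executing steps 2..4 under rule 30; state before step 2: 01100001)
2 | 01010011
3 | 01011110
4 | 11010001

11010001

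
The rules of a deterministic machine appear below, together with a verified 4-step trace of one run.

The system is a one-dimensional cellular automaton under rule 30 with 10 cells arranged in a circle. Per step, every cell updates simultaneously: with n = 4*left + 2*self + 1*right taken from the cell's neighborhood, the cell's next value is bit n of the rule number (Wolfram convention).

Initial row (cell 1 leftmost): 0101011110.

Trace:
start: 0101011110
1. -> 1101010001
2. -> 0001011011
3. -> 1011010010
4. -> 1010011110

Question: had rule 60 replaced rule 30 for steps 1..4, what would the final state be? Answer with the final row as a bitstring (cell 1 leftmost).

(re-executing steps 1..4 under rule 60; state before step 1: 0101011110)
1. -> 0111110001
2. -> 1100001001
3. -> 0010001101
4. -> 1011001011

1011001011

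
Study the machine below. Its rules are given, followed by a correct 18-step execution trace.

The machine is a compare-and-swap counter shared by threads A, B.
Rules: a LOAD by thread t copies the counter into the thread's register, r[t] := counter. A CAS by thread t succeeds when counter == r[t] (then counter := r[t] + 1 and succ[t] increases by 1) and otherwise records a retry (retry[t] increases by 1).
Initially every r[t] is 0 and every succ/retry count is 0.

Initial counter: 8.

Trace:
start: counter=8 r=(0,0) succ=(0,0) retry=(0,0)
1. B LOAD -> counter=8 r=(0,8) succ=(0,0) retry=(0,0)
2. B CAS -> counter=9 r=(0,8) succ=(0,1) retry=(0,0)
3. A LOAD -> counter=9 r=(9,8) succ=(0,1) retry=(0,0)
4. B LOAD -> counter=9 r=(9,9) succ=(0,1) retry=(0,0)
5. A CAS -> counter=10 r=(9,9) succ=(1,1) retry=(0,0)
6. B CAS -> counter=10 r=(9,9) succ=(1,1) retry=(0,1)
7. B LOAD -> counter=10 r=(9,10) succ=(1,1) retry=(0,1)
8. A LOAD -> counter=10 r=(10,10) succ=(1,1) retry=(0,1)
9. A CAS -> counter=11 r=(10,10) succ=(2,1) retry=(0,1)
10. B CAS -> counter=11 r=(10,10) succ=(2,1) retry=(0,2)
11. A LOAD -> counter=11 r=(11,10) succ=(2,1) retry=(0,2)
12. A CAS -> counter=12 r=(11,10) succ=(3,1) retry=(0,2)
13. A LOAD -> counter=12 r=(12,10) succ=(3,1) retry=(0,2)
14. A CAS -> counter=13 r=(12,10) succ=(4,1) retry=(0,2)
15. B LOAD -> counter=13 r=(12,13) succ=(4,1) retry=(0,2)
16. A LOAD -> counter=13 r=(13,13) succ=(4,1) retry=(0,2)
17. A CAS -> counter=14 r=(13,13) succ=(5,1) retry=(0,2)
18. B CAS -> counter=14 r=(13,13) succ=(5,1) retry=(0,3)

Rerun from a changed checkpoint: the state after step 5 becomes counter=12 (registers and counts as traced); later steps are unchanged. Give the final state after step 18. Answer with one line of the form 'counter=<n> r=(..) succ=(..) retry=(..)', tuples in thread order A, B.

counter=16 r=(15,15) succ=(5,1) retry=(0,3)

state after step 5 := counter=12 r=(9,9) succ=(1,1) retry=(0,0)
6. B CAS -> counter=12 r=(9,9) succ=(1,1) retry=(0,1)
7. B LOAD -> counter=12 r=(9,12) succ=(1,1) retry=(0,1)
8. A LOAD -> counter=12 r=(12,12) succ=(1,1) retry=(0,1)
9. A CAS -> counter=13 r=(12,12) succ=(2,1) retry=(0,1)
10. B CAS -> counter=13 r=(12,12) succ=(2,1) retry=(0,2)
11. A LOAD -> counter=13 r=(13,12) succ=(2,1) retry=(0,2)
12. A CAS -> counter=14 r=(13,12) succ=(3,1) retry=(0,2)
13. A LOAD -> counter=14 r=(14,12) succ=(3,1) retry=(0,2)
14. A CAS -> counter=15 r=(14,12) succ=(4,1) retry=(0,2)
15. B LOAD -> counter=15 r=(14,15) succ=(4,1) retry=(0,2)
16. A LOAD -> counter=15 r=(15,15) succ=(4,1) retry=(0,2)
17. A CAS -> counter=16 r=(15,15) succ=(5,1) retry=(0,2)
18. B CAS -> counter=16 r=(15,15) succ=(5,1) retry=(0,3)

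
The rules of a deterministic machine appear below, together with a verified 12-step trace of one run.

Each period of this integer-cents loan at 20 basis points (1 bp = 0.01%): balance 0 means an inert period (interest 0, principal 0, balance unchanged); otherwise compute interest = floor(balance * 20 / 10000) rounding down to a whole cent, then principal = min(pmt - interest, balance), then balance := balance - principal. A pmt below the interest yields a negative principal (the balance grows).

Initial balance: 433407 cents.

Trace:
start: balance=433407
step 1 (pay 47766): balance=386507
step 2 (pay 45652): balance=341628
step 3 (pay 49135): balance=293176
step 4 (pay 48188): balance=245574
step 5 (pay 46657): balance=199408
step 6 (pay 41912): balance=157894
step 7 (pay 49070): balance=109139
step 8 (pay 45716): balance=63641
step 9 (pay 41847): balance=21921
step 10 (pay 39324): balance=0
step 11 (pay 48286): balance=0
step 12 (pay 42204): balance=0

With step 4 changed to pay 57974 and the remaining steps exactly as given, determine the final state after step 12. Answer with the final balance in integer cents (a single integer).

(re-executing from step 4 with the substitution; state before step 4: balance=293176)
step 4 (pay 57974): balance=235788
step 5 (pay 46657): balance=189602
step 6 (pay 41912): balance=148069
step 7 (pay 49070): balance=99295
step 8 (pay 45716): balance=53777
step 9 (pay 41847): balance=12037
step 10 (pay 39324): balance=0
step 11 (pay 48286): balance=0
step 12 (pay 42204): balance=0

0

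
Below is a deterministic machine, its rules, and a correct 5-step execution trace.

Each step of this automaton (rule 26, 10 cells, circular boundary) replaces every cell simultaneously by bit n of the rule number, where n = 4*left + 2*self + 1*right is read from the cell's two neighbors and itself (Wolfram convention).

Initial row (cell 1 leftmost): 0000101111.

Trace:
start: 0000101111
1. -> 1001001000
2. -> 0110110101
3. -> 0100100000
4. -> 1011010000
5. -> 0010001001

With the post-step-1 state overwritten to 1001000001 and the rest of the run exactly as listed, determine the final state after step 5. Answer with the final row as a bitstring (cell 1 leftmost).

state after step 1 := 1001000001
2. -> 0110100011
3. -> 0100010110
4. -> 1010100101
5. -> 0000011001

0000011001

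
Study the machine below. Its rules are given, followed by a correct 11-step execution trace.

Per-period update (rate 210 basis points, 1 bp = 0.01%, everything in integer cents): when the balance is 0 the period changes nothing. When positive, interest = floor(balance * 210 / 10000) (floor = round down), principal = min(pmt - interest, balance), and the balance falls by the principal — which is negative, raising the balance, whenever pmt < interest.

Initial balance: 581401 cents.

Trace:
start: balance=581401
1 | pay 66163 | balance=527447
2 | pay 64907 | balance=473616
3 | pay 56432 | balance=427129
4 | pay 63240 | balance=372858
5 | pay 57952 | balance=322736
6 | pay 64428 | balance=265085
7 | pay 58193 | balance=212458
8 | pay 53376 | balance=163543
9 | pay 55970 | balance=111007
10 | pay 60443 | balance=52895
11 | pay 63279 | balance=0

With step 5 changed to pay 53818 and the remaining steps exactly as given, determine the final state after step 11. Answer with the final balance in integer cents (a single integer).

(re-executing from step 5 with the substitution; state before step 5: balance=372858)
5 | pay 53818 | balance=326870
6 | pay 64428 | balance=269306
7 | pay 58193 | balance=216768
8 | pay 53376 | balance=167944
9 | pay 55970 | balance=115500
10 | pay 60443 | balance=57482
11 | pay 63279 | balance=0

0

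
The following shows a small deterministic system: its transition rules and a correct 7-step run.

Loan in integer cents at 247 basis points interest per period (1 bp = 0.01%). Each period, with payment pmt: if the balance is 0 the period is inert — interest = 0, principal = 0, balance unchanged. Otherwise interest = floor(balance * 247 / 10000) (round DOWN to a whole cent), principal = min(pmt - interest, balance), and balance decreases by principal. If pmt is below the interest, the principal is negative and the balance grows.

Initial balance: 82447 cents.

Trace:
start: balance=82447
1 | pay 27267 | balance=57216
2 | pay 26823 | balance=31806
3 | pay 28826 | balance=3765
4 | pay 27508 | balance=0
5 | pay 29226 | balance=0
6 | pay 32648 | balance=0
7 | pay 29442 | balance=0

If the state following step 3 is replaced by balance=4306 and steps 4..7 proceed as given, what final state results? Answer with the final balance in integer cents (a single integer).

0

state after step 3 := balance=4306
4 | pay 27508 | balance=0
5 | pay 29226 | balance=0
6 | pay 32648 | balance=0
7 | pay 29442 | balance=0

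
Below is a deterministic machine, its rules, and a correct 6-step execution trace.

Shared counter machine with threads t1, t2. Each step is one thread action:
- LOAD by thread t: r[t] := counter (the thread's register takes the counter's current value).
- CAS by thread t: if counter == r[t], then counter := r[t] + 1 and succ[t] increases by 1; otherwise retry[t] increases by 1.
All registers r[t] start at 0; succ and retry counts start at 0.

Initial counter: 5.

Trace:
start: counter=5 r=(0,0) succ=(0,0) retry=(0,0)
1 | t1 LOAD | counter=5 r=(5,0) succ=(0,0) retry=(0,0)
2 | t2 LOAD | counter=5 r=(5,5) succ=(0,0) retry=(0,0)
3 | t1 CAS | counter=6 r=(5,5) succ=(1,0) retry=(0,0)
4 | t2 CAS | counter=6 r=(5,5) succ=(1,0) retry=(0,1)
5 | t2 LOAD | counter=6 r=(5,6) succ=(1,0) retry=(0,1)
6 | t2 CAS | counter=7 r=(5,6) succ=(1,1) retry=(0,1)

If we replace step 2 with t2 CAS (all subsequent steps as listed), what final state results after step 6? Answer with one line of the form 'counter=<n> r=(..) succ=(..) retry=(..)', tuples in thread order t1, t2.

counter=7 r=(5,6) succ=(1,1) retry=(0,2)

(re-executing from step 2 with the substitution; state before step 2: counter=5 r=(5,0) succ=(0,0) retry=(0,0))
2 | t2 CAS | counter=5 r=(5,0) succ=(0,0) retry=(0,1)
3 | t1 CAS | counter=6 r=(5,0) succ=(1,0) retry=(0,1)
4 | t2 CAS | counter=6 r=(5,0) succ=(1,0) retry=(0,2)
5 | t2 LOAD | counter=6 r=(5,6) succ=(1,0) retry=(0,2)
6 | t2 CAS | counter=7 r=(5,6) succ=(1,1) retry=(0,2)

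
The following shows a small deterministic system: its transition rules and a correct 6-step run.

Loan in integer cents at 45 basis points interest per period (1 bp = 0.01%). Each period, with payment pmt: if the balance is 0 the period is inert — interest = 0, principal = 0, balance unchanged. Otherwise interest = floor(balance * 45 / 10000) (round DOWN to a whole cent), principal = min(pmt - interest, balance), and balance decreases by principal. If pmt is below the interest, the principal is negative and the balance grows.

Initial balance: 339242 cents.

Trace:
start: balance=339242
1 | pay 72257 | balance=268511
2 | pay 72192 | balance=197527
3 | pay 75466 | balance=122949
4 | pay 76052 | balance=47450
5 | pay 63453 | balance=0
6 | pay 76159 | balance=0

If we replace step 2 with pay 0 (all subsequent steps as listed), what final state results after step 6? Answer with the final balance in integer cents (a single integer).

0

(re-executing from step 2 with the substitution; state before step 2: balance=268511)
2 | pay 0 | balance=269719
3 | pay 75466 | balance=195466
4 | pay 76052 | balance=120293
5 | pay 63453 | balance=57381
6 | pay 76159 | balance=0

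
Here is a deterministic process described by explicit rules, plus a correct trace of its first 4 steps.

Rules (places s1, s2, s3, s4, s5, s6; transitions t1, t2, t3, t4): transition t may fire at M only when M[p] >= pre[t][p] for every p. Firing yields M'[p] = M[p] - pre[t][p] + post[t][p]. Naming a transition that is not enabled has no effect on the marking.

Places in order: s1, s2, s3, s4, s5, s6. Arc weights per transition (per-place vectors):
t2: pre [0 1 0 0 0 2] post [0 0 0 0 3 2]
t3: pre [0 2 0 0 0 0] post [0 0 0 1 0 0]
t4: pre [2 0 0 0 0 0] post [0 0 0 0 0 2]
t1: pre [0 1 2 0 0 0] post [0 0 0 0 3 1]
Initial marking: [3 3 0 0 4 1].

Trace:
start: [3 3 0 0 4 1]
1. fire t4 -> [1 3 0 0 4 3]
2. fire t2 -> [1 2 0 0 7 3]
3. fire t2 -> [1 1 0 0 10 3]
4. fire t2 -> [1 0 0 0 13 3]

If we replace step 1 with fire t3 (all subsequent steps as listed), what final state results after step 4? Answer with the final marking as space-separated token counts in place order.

(re-executing from step 1 with the substitution; state before step 1: [3 3 0 0 4 1])
1. fire t3 -> [3 1 0 1 4 1]
2. fire t2 -> [3 1 0 1 4 1]
3. fire t2 -> [3 1 0 1 4 1]
4. fire t2 -> [3 1 0 1 4 1]

3 1 0 1 4 1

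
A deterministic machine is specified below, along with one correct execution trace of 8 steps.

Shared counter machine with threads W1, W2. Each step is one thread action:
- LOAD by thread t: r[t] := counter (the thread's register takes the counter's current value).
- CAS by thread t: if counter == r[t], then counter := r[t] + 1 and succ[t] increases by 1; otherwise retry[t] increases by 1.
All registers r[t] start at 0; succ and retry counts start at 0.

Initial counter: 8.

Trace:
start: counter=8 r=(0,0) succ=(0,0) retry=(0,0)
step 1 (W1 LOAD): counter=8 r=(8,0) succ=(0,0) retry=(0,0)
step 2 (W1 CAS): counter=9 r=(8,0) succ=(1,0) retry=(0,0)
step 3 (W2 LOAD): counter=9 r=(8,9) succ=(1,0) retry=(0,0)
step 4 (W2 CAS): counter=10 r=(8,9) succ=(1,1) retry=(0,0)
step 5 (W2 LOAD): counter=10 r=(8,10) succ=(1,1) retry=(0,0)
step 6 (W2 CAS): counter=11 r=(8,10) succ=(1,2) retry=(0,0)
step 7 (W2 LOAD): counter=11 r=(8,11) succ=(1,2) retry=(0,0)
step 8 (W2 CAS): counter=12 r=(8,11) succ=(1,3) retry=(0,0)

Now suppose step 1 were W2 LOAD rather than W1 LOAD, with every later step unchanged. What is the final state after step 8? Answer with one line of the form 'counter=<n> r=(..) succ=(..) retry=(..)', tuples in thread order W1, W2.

(re-executing from step 1 with the substitution; state before step 1: counter=8 r=(0,0) succ=(0,0) retry=(0,0))
step 1 (W2 LOAD): counter=8 r=(0,8) succ=(0,0) retry=(0,0)
step 2 (W1 CAS): counter=8 r=(0,8) succ=(0,0) retry=(1,0)
step 3 (W2 LOAD): counter=8 r=(0,8) succ=(0,0) retry=(1,0)
step 4 (W2 CAS): counter=9 r=(0,8) succ=(0,1) retry=(1,0)
step 5 (W2 LOAD): counter=9 r=(0,9) succ=(0,1) retry=(1,0)
step 6 (W2 CAS): counter=10 r=(0,9) succ=(0,2) retry=(1,0)
step 7 (W2 LOAD): counter=10 r=(0,10) succ=(0,2) retry=(1,0)
step 8 (W2 CAS): counter=11 r=(0,10) succ=(0,3) retry=(1,0)

counter=11 r=(0,10) succ=(0,3) retry=(1,0)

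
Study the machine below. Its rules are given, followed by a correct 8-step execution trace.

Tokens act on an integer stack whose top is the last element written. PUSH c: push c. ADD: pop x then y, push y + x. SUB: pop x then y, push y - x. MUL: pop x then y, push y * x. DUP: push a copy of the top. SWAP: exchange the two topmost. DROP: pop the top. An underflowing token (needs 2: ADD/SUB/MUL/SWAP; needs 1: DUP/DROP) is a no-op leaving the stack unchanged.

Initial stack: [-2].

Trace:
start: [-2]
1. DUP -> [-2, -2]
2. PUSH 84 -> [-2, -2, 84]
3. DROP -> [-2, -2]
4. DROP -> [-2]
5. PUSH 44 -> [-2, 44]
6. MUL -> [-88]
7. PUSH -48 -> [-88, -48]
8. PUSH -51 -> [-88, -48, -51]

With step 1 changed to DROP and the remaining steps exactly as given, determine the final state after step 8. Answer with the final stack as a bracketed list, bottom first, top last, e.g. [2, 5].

[44, -48, -51]

(re-executing from step 1 with the substitution; state before step 1: [-2])
1. DROP -> []
2. PUSH 84 -> [84]
3. DROP -> []
4. DROP -> []
5. PUSH 44 -> [44]
6. MUL -> [44]
7. PUSH -48 -> [44, -48]
8. PUSH -51 -> [44, -48, -51]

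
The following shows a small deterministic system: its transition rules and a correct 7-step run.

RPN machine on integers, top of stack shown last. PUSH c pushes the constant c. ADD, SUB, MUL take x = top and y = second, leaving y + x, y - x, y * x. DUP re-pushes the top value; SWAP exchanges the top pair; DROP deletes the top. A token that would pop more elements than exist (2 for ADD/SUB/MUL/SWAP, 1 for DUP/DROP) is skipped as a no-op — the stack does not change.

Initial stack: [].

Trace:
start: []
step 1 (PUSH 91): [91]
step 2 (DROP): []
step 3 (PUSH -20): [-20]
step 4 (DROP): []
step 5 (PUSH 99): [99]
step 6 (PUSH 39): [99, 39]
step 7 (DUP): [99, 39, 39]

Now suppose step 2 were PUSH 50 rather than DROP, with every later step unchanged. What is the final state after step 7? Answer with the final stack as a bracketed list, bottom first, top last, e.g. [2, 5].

(re-executing from step 2 with the substitution; state before step 2: [91])
step 2 (PUSH 50): [91, 50]
step 3 (PUSH -20): [91, 50, -20]
step 4 (DROP): [91, 50]
step 5 (PUSH 99): [91, 50, 99]
step 6 (PUSH 39): [91, 50, 99, 39]
step 7 (DUP): [91, 50, 99, 39, 39]

[91, 50, 99, 39, 39]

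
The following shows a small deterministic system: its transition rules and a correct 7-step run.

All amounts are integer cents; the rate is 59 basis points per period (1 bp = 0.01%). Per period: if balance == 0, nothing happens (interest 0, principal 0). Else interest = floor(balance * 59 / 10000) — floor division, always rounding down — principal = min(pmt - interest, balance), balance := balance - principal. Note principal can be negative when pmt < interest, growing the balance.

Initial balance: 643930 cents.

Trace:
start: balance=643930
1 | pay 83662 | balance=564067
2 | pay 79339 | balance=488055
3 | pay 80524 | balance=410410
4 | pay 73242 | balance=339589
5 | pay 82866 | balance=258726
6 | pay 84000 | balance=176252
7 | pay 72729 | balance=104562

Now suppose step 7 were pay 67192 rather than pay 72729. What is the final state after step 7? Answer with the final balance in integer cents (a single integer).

(re-executing from step 7 with the substitution; state before step 7: balance=176252)
7 | pay 67192 | balance=110099

110099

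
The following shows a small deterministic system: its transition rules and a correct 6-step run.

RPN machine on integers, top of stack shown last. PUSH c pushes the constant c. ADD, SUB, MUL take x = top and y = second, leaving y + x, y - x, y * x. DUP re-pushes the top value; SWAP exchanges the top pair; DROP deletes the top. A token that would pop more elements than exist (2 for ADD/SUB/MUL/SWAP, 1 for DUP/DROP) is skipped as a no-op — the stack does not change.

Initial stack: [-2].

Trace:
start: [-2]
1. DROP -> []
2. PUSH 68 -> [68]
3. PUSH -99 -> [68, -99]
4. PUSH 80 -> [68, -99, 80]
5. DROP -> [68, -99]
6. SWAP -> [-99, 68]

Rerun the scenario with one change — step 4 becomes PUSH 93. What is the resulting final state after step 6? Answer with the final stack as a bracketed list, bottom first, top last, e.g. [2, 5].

[-99, 68]

(re-executing from step 4 with the substitution; state before step 4: [68, -99])
4. PUSH 93 -> [68, -99, 93]
5. DROP -> [68, -99]
6. SWAP -> [-99, 68]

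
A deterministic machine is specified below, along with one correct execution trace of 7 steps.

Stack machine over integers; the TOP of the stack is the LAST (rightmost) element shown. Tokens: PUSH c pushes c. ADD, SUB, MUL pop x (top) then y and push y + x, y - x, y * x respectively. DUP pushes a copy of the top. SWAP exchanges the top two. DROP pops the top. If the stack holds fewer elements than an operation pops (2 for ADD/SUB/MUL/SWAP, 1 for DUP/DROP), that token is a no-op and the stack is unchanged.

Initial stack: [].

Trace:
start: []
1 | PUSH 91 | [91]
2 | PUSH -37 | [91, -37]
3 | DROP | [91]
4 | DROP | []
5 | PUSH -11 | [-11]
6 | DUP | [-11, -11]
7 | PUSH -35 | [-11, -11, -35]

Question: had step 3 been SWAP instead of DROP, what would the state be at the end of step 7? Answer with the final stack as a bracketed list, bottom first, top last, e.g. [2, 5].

(re-executing from step 3 with the substitution; state before step 3: [91, -37])
3 | SWAP | [-37, 91]
4 | DROP | [-37]
5 | PUSH -11 | [-37, -11]
6 | DUP | [-37, -11, -11]
7 | PUSH -35 | [-37, -11, -11, -35]

[-37, -11, -11, -35]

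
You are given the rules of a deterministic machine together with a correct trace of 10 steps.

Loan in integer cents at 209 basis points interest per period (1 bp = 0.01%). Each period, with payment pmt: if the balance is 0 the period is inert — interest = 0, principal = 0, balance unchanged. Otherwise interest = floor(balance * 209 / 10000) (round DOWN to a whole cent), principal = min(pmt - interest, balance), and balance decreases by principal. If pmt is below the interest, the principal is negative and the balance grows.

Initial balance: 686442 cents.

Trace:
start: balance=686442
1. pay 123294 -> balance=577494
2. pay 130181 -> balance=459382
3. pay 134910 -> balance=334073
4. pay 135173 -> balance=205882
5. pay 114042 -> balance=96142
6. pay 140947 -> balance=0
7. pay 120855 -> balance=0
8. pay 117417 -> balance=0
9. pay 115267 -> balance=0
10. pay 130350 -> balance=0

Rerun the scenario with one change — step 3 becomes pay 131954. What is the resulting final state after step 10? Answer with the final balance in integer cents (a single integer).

(re-executing from step 3 with the substitution; state before step 3: balance=459382)
3. pay 131954 -> balance=337029
4. pay 135173 -> balance=208899
5. pay 114042 -> balance=99222
6. pay 140947 -> balance=0
7. pay 120855 -> balance=0
8. pay 117417 -> balance=0
9. pay 115267 -> balance=0
10. pay 130350 -> balance=0

0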